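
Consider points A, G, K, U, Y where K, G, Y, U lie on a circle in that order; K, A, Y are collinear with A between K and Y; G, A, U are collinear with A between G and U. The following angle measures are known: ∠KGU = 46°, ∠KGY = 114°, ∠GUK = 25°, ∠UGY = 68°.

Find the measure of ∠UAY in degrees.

1. ∠UKY = 68°  [same arc YU]
2. ∠KAU = 87°  [△KAU]
3. ∠UAY = 93°  [linear pair at A on KY]

∠UAY = 93°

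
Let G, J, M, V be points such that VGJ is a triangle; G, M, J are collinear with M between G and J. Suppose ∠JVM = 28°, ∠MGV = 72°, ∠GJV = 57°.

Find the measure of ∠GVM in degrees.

∠GVM = 23°

1. ∠MJV = 57°  [M on ray JG]
2. ∠JMV = 95°  [△VMJ]
3. ∠GMV = 85°  [linear pair at M on GJ]
4. ∠GVM = 23°  [△VGM]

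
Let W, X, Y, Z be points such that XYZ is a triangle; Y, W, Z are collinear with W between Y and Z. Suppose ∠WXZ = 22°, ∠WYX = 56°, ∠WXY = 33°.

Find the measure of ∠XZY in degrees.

1. ∠XWY = 91°  [△XYW]
2. ∠XWZ = 89°  [linear pair at W on YZ]
3. ∠WZX = 69°  [△XWZ]
4. ∠XZY = 69°  [W on ray ZY]

∠XZY = 69°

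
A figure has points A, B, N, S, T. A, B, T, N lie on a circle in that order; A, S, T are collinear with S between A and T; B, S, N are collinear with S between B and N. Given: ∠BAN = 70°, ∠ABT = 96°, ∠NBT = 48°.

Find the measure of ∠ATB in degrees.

∠ATB = 62°

1. ∠BTN = 110°  [cyclic ABTN, opposite ∠A+∠T]
2. ∠BNT = 22°  [△BTN]
3. ∠BAT = 22°  [same arc BT]
4. ∠ATB = 62°  [△ABT]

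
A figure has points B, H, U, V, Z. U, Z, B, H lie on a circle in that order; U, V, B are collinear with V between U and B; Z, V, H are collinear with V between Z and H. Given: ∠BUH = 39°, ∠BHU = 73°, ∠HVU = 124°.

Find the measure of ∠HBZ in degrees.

∠HBZ = 85°

1. ∠BZH = 39°  [same arc BH]
2. ∠HBU = 68°  [△UBH]
3. ∠BVH = 56°  [linear pair at V on UB]
4. ∠BHZ = 56°  [△BVH]
5. ∠HBZ = 85°  [△ZBH]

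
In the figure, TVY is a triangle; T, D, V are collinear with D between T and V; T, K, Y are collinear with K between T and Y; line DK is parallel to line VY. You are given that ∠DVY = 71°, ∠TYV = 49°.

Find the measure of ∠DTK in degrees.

∠DTK = 60°

1. ∠TVY = 71°  [D on ray VT]
2. ∠VTY = 60°  [△TVY]
3. ∠DTK = 60°  [D on TV, K on TY]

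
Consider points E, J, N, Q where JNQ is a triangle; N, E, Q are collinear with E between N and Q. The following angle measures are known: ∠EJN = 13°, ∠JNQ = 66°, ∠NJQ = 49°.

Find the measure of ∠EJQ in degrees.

1. ∠JQN = 65°  [△JNQ]
2. ∠ENJ = 66°  [E on ray NQ]
3. ∠EQJ = 65°  [E on ray QN]
4. ∠JEN = 101°  [△JNE]
5. ∠JEQ = 79°  [linear pair at E on NQ]
6. ∠EJQ = 36°  [△JEQ]

∠EJQ = 36°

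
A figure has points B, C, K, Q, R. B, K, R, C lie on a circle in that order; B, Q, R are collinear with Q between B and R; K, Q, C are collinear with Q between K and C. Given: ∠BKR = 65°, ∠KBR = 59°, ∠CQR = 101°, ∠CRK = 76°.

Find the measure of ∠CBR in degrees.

1. ∠BCR = 115°  [cyclic BKRC, opposite ∠K+∠C]
2. ∠KCR = 59°  [same arc KR]
3. ∠BRC = 20°  [△RQC]
4. ∠CBR = 45°  [△BRC]

∠CBR = 45°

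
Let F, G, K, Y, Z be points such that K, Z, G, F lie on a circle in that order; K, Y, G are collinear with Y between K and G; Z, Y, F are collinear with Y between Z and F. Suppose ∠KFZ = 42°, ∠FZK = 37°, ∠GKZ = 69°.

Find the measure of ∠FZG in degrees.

∠FZG = 32°

1. ∠FKZ = 101°  [△KZF]
2. ∠GFZ = 69°  [same arc ZG]
3. ∠FGZ = 79°  [cyclic KZGF, opposite ∠K+∠G]
4. ∠FZG = 32°  [△ZGF]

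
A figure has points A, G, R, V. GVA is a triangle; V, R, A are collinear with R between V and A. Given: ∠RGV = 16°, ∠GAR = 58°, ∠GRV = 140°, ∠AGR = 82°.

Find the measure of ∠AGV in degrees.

1. ∠GVR = 24°  [△GVR]
2. ∠GAV = 58°  [R on ray AV]
3. ∠AVG = 24°  [R on ray VA]
4. ∠AGV = 98°  [△GVA]

∠AGV = 98°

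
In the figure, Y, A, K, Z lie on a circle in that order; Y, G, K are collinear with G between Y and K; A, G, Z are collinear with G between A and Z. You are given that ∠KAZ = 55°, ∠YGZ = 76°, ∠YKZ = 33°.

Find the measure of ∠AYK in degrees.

∠AYK = 43°

1. ∠AGK = 76°  [vertical angles at G]
2. ∠YAZ = 33°  [same arc YZ]
3. ∠AGY = 104°  [linear pair at G on YK]
4. ∠AYK = 43°  [△YGA]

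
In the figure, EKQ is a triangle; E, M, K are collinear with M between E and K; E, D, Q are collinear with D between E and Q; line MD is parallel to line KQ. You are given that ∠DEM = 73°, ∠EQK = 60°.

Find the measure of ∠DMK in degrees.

1. ∠KEQ = 73°  [M on EK, D on EQ]
2. ∠EKQ = 47°  [△EKQ]
3. ∠DME = 47°  [MD∥KQ, corresponding at M]
4. ∠DMK = 133°  [linear pair at M on EK]

∠DMK = 133°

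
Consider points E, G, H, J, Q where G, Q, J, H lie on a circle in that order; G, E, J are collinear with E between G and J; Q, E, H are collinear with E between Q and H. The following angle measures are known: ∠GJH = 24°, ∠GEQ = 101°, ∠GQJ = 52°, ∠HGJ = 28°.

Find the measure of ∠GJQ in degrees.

1. ∠GQH = 24°  [same arc GH]
2. ∠JGQ = 55°  [△GEQ]
3. ∠GJQ = 73°  [△GQJ]

∠GJQ = 73°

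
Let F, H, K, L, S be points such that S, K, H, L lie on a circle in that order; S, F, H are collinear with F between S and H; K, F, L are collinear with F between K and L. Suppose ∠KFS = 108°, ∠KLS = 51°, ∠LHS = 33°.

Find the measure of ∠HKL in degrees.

1. ∠HFK = 72°  [linear pair at F on SH]
2. ∠KHS = 51°  [same arc SK]
3. ∠HKL = 57°  [△KFH]

∠HKL = 57°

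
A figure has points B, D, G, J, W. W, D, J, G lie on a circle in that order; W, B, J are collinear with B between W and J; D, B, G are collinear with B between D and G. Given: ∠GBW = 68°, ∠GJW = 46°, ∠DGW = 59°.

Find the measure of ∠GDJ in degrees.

∠GDJ = 53°

1. ∠DBJ = 68°  [vertical angles at B]
2. ∠DJW = 59°  [same arc WD]
3. ∠GDJ = 53°  [△DBJ]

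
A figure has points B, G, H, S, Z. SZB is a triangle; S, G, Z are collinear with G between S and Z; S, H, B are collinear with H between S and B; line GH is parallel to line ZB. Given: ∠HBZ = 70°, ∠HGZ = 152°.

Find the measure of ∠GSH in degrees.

1. ∠SBZ = 70°  [H on ray BS]
2. ∠HGS = 28°  [linear pair at G on SZ]
3. ∠GHS = 70°  [GH∥ZB, corresponding at H]
4. ∠GSH = 82°  [△SGH]

∠GSH = 82°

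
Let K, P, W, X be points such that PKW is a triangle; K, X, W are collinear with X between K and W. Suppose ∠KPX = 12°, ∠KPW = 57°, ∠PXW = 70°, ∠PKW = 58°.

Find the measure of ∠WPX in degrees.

1. ∠KWP = 65°  [△PKW]
2. ∠PWX = 65°  [X on ray WK]
3. ∠WPX = 45°  [△PXW]

∠WPX = 45°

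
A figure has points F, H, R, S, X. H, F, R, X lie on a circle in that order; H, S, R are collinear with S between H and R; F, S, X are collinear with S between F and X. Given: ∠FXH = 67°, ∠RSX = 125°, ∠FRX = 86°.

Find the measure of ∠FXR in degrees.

1. ∠FRH = 67°  [same arc HF]
2. ∠FSH = 125°  [vertical angles at S]
3. ∠FSR = 55°  [linear pair at S on HR]
4. ∠RFX = 58°  [△FSR]
5. ∠FXR = 36°  [△FRX]

∠FXR = 36°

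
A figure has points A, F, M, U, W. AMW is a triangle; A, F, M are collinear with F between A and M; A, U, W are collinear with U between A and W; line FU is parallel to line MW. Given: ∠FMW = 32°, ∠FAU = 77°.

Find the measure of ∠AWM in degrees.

1. ∠AMW = 32°  [F on ray MA]
2. ∠MAW = 77°  [F on AM, U on AW]
3. ∠AWM = 71°  [△AMW]

∠AWM = 71°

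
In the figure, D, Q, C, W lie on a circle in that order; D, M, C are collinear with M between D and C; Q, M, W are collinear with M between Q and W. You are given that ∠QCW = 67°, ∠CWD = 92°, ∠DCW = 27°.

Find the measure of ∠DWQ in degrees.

∠DWQ = 40°

1. ∠QDW = 113°  [cyclic DQCW, opposite ∠D+∠C]
2. ∠DQW = 27°  [same arc DW]
3. ∠DWQ = 40°  [△DQW]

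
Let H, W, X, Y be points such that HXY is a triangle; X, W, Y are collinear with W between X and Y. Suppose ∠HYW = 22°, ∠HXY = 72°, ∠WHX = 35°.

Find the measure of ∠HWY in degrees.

1. ∠HXW = 72°  [W on ray XY]
2. ∠HWX = 73°  [△HXW]
3. ∠HWY = 107°  [linear pair at W on XY]

∠HWY = 107°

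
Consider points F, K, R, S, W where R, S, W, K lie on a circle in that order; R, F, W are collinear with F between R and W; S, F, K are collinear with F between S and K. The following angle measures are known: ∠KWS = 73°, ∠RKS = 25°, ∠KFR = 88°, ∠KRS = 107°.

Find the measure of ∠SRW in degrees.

∠SRW = 40°

1. ∠KSR = 48°  [△RSK]
2. ∠SFW = 88°  [vertical angles at F]
3. ∠RFS = 92°  [linear pair at F on RW]
4. ∠SRW = 40°  [△RFS]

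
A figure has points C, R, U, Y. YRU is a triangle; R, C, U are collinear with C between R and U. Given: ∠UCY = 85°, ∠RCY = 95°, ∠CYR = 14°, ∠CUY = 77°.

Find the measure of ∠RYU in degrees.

∠RYU = 32°

1. ∠CRY = 71°  [△YRC]
2. ∠RUY = 77°  [C on ray UR]
3. ∠URY = 71°  [C on ray RU]
4. ∠RYU = 32°  [△YRU]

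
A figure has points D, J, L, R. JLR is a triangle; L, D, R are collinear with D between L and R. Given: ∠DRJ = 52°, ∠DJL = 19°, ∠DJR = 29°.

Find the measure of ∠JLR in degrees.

∠JLR = 80°

1. ∠JDR = 99°  [△JDR]
2. ∠JDL = 81°  [linear pair at D on LR]
3. ∠DLJ = 80°  [△JLD]
4. ∠JLR = 80°  [D on ray LR]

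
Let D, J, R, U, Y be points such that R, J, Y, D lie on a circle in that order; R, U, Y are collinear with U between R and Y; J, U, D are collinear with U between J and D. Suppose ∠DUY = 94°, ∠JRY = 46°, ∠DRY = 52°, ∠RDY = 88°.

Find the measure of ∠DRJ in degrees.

1. ∠JUR = 94°  [vertical angles at U]
2. ∠DUR = 86°  [linear pair at U on RY]
3. ∠DJR = 40°  [△RUJ]
4. ∠JDR = 42°  [△RUD]
5. ∠DRJ = 98°  [△RJD]

∠DRJ = 98°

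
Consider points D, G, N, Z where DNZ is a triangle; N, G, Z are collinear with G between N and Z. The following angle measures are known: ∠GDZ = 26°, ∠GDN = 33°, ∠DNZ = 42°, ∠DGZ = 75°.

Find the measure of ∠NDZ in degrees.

∠NDZ = 59°

1. ∠DZG = 79°  [△DGZ]
2. ∠DZN = 79°  [G on ray ZN]
3. ∠NDZ = 59°  [△DNZ]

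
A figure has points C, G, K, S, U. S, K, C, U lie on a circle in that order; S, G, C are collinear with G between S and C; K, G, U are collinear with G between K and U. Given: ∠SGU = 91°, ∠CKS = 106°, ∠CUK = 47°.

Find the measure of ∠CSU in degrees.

∠CSU = 62°

1. ∠CGU = 89°  [linear pair at G on SC]
2. ∠CUS = 74°  [cyclic SKCU, opposite ∠K+∠U]
3. ∠SCU = 44°  [△CGU]
4. ∠CSU = 62°  [△SCU]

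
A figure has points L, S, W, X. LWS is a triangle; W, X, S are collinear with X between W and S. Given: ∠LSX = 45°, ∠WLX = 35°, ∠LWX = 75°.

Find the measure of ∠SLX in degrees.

1. ∠LXW = 70°  [△LWX]
2. ∠LXS = 110°  [linear pair at X on WS]
3. ∠SLX = 25°  [△LXS]

∠SLX = 25°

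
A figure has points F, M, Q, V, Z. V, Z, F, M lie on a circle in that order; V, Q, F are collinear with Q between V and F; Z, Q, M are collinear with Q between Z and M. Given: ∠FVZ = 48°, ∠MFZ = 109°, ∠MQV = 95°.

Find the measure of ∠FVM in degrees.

1. ∠FMZ = 48°  [same arc ZF]
2. ∠FZM = 23°  [△ZFM]
3. ∠FVM = 23°  [same arc FM]

∠FVM = 23°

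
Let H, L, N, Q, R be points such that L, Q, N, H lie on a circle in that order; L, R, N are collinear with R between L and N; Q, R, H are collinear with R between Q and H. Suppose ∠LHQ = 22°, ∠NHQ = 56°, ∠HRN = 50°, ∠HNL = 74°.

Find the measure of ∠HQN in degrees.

1. ∠LNQ = 22°  [same arc LQ]
2. ∠LRQ = 50°  [vertical angles at R]
3. ∠NRQ = 130°  [linear pair at R on LN]
4. ∠HQN = 28°  [△QRN]

∠HQN = 28°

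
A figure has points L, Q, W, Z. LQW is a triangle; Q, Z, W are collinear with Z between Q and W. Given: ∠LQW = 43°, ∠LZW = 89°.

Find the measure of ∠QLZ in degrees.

∠QLZ = 46°

1. ∠LQZ = 43°  [Z on ray QW]
2. ∠LZQ = 91°  [linear pair at Z on QW]
3. ∠QLZ = 46°  [△LQZ]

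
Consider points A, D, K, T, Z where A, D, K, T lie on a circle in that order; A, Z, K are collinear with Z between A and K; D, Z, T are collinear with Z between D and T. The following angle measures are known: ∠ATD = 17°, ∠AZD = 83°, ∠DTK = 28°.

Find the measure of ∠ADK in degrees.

1. ∠AKD = 17°  [same arc AD]
2. ∠DAK = 28°  [same arc DK]
3. ∠ADK = 135°  [△ADK]

∠ADK = 135°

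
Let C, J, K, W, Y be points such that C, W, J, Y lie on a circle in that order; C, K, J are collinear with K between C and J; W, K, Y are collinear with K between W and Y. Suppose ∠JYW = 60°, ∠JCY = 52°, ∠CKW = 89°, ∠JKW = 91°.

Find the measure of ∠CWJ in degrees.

1. ∠JCW = 60°  [same arc WJ]
2. ∠JWY = 52°  [same arc JY]
3. ∠CJW = 37°  [△WKJ]
4. ∠CWJ = 83°  [△CWJ]

∠CWJ = 83°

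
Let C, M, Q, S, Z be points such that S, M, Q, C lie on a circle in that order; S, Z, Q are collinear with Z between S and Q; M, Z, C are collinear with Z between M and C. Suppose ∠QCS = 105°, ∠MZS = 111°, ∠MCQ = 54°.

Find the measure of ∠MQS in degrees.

1. ∠QMS = 75°  [cyclic SMQC, opposite ∠M+∠C]
2. ∠MSQ = 54°  [same arc MQ]
3. ∠MQS = 51°  [△SMQ]

∠MQS = 51°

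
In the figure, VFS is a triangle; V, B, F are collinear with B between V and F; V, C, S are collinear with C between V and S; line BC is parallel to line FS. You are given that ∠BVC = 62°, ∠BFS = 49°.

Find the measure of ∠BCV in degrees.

1. ∠FVS = 62°  [B on VF, C on VS]
2. ∠SFV = 49°  [B on ray FV]
3. ∠FSV = 69°  [△VFS]
4. ∠BCV = 69°  [BC∥FS, corresponding at C]

∠BCV = 69°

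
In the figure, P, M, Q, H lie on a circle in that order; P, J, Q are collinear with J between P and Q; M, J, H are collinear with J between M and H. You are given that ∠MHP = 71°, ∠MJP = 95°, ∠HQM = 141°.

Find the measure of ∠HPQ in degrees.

∠HPQ = 24°

1. ∠MQP = 71°  [same arc PM]
2. ∠MJQ = 85°  [linear pair at J on PQ]
3. ∠HMQ = 24°  [△MJQ]
4. ∠HPQ = 24°  [same arc QH]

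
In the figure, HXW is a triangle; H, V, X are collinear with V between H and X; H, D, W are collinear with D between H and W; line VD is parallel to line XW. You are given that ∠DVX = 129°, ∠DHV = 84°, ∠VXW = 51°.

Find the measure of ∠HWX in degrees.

1. ∠DVH = 51°  [linear pair at V on HX]
2. ∠HDV = 45°  [△HVD]
3. ∠HWX = 45°  [VD∥XW, corresponding at D]

∠HWX = 45°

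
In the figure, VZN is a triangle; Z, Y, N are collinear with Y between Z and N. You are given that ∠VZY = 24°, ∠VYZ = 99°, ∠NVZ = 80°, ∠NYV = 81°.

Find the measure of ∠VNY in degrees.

1. ∠NZV = 24°  [Y on ray ZN]
2. ∠VNZ = 76°  [△VZN]
3. ∠VNY = 76°  [Y on ray NZ]

∠VNY = 76°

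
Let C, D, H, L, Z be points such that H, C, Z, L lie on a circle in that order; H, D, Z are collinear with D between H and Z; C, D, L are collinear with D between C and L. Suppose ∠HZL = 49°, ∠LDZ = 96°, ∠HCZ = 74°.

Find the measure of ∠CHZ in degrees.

∠CHZ = 35°

1. ∠HCL = 49°  [same arc HL]
2. ∠CDH = 96°  [vertical angles at D]
3. ∠CHZ = 35°  [△HDC]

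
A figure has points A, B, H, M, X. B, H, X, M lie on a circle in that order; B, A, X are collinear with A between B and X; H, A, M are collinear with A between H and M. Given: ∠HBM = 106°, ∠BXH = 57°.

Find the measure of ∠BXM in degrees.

∠BXM = 17°

1. ∠BMH = 57°  [same arc BH]
2. ∠BHM = 17°  [△BHM]
3. ∠BXM = 17°  [same arc BM]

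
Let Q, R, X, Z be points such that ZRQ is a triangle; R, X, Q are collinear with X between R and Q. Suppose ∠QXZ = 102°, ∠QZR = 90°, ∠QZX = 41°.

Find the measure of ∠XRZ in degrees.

∠XRZ = 53°

1. ∠XQZ = 37°  [△ZXQ]
2. ∠RQZ = 37°  [X on ray QR]
3. ∠QRZ = 53°  [△ZRQ]
4. ∠XRZ = 53°  [X on ray RQ]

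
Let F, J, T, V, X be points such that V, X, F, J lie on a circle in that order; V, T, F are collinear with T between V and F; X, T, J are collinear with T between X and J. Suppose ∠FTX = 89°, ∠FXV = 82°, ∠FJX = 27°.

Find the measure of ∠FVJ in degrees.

1. ∠JTV = 89°  [vertical angles at T]
2. ∠FJV = 98°  [cyclic VXFJ, opposite ∠X+∠J]
3. ∠FTJ = 91°  [linear pair at T on VF]
4. ∠JFV = 62°  [△FTJ]
5. ∠FVJ = 20°  [△VFJ]

∠FVJ = 20°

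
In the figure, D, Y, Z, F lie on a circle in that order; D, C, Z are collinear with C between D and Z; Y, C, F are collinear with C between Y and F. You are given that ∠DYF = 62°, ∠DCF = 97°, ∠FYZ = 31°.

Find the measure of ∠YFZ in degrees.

∠YFZ = 35°

1. ∠DZF = 62°  [same arc DF]
2. ∠FCZ = 83°  [linear pair at C on DZ]
3. ∠YFZ = 35°  [△ZCF]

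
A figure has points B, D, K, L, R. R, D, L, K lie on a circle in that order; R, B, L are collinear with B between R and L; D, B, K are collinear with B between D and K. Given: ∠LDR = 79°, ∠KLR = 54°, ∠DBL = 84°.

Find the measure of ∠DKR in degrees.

∠DKR = 71°

1. ∠LKR = 101°  [cyclic RDLK, opposite ∠D+∠K]
2. ∠KRL = 25°  [△RLK]
3. ∠KBR = 84°  [vertical angles at B]
4. ∠DKR = 71°  [△RBK]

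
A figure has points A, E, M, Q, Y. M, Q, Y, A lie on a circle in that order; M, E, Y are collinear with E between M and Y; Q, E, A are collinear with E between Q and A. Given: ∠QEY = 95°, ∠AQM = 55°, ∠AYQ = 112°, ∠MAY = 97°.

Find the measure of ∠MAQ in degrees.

1. ∠AEM = 95°  [vertical angles at E]
2. ∠AYM = 55°  [same arc MA]
3. ∠AMY = 28°  [△MYA]
4. ∠MAQ = 57°  [△MEA]

∠MAQ = 57°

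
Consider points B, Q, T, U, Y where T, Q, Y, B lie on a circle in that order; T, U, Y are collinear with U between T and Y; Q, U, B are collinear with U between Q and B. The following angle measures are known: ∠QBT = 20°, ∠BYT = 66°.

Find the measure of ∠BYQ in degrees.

1. ∠BQT = 66°  [same arc TB]
2. ∠BTQ = 94°  [△TQB]
3. ∠BYQ = 86°  [cyclic TQYB, opposite ∠T+∠Y]

∠BYQ = 86°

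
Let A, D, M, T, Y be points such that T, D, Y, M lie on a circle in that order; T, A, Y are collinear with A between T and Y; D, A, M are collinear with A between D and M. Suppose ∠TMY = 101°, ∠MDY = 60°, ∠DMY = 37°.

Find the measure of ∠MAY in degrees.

1. ∠MTY = 60°  [same arc YM]
2. ∠MYT = 19°  [△TYM]
3. ∠MAY = 124°  [△YAM]

∠MAY = 124°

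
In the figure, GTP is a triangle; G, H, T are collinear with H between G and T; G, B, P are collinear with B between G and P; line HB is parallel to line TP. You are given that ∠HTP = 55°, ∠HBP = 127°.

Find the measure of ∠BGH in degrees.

∠BGH = 72°

1. ∠GTP = 55°  [H on ray TG]
2. ∠GBH = 53°  [linear pair at B on GP]
3. ∠BHG = 55°  [HB∥TP, corresponding at H]
4. ∠BGH = 72°  [△GHB]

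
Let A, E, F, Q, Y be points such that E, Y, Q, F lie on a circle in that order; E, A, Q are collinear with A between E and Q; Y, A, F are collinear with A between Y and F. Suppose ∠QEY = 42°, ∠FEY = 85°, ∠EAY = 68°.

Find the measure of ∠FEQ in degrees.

1. ∠QFY = 42°  [same arc YQ]
2. ∠FQY = 95°  [cyclic EYQF, opposite ∠E+∠Q]
3. ∠FYQ = 43°  [△YQF]
4. ∠FEQ = 43°  [same arc QF]

∠FEQ = 43°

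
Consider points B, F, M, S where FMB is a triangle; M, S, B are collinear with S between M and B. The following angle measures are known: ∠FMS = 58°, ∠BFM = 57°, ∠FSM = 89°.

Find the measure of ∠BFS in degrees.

∠BFS = 24°

1. ∠BMF = 58°  [S on ray MB]
2. ∠FBM = 65°  [△FMB]
3. ∠BSF = 91°  [linear pair at S on MB]
4. ∠FBS = 65°  [S on ray BM]
5. ∠BFS = 24°  [△FSB]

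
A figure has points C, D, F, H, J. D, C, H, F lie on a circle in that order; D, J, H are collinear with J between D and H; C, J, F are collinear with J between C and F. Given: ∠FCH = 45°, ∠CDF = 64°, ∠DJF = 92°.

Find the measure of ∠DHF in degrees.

1. ∠CHF = 116°  [cyclic DCHF, opposite ∠D+∠H]
2. ∠FJH = 88°  [linear pair at J on DH]
3. ∠CFH = 19°  [△CHF]
4. ∠DHF = 73°  [△HJF]

∠DHF = 73°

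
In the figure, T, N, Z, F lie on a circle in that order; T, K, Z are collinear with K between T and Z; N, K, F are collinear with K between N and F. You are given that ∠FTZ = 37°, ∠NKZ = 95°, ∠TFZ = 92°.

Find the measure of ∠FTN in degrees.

1. ∠FZT = 51°  [△TZF]
2. ∠FKT = 95°  [vertical angles at K]
3. ∠FNT = 51°  [same arc TF]
4. ∠NFT = 48°  [△TKF]
5. ∠FTN = 81°  [△TNF]

∠FTN = 81°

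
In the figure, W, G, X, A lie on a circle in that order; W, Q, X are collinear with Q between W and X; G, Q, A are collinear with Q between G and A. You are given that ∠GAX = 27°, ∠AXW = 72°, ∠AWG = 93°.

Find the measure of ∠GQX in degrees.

1. ∠GWX = 27°  [same arc GX]
2. ∠AGW = 72°  [same arc WA]
3. ∠GQW = 81°  [△WQG]
4. ∠GQX = 99°  [linear pair at Q on WX]

∠GQX = 99°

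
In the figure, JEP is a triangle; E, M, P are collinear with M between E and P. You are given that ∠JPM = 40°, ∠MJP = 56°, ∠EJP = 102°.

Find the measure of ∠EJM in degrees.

∠EJM = 46°

1. ∠JMP = 84°  [△JMP]
2. ∠EPJ = 40°  [M on ray PE]
3. ∠JEP = 38°  [△JEP]
4. ∠EMJ = 96°  [linear pair at M on EP]
5. ∠JEM = 38°  [M on ray EP]
6. ∠EJM = 46°  [△JEM]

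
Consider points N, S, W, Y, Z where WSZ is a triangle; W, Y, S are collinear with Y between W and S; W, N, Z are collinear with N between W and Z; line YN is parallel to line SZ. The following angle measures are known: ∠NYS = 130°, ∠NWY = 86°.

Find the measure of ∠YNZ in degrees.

1. ∠NYW = 50°  [linear pair at Y on WS]
2. ∠WNY = 44°  [△WYN]
3. ∠YNZ = 136°  [linear pair at N on WZ]

∠YNZ = 136°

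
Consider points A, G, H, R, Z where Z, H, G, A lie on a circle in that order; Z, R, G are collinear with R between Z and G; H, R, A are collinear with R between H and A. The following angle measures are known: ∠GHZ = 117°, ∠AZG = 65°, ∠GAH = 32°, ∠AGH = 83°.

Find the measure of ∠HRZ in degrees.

∠HRZ = 96°

1. ∠GAZ = 63°  [cyclic ZHGA, opposite ∠H+∠A]
2. ∠AGZ = 52°  [△ZGA]
3. ∠GZH = 32°  [same arc HG]
4. ∠AHZ = 52°  [same arc ZA]
5. ∠HRZ = 96°  [△ZRH]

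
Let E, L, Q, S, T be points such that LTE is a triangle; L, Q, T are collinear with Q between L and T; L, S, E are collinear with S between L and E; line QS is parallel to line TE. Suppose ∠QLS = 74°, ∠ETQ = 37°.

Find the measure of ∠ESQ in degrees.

∠ESQ = 111°

1. ∠ELT = 74°  [Q on LT, S on LE]
2. ∠ETL = 37°  [Q on ray TL]
3. ∠LET = 69°  [△LTE]
4. ∠LSQ = 69°  [QS∥TE, corresponding at S]
5. ∠ESQ = 111°  [linear pair at S on LE]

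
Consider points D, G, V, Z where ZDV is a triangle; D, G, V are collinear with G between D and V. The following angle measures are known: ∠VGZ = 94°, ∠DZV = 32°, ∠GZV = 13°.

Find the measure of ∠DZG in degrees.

1. ∠GVZ = 73°  [△ZGV]
2. ∠DGZ = 86°  [linear pair at G on DV]
3. ∠DVZ = 73°  [G on ray VD]
4. ∠VDZ = 75°  [△ZDV]
5. ∠GDZ = 75°  [G on ray DV]
6. ∠DZG = 19°  [△ZDG]

∠DZG = 19°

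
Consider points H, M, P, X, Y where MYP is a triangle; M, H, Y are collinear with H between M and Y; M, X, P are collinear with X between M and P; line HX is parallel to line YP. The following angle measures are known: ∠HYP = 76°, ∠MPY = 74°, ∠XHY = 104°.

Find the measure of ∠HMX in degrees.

∠HMX = 30°

1. ∠MYP = 76°  [H on ray YM]
2. ∠PMY = 30°  [△MYP]
3. ∠HMX = 30°  [H on MY, X on MP]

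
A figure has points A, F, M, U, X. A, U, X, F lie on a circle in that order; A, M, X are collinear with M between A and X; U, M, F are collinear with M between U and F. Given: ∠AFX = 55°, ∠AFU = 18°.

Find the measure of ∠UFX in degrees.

∠UFX = 37°

1. ∠AUX = 125°  [cyclic AUXF, opposite ∠U+∠F]
2. ∠AXU = 18°  [same arc AU]
3. ∠UAX = 37°  [△AUX]
4. ∠UFX = 37°  [same arc UX]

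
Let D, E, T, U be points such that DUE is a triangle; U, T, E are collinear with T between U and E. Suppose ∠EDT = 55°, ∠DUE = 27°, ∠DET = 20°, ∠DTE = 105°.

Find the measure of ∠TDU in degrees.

∠TDU = 78°

1. ∠DUT = 27°  [T on ray UE]
2. ∠DTU = 75°  [linear pair at T on UE]
3. ∠TDU = 78°  [△DUT]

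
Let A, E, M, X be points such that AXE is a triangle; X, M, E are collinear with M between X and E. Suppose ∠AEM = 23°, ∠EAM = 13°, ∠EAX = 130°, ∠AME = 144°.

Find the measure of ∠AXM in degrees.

∠AXM = 27°

1. ∠AEX = 23°  [M on ray EX]
2. ∠AXE = 27°  [△AXE]
3. ∠AXM = 27°  [M on ray XE]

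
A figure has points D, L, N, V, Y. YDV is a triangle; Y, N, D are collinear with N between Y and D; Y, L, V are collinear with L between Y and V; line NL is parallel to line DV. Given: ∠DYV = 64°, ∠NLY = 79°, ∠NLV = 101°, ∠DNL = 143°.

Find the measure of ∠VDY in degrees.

1. ∠LYN = 64°  [N on YD, L on YV]
2. ∠LNY = 37°  [△YNL]
3. ∠VDY = 37°  [NL∥DV, corresponding at N]

∠VDY = 37°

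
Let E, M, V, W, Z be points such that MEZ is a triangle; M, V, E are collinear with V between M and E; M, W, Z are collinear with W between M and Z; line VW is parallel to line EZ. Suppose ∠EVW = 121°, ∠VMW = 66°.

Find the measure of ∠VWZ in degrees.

∠VWZ = 125°

1. ∠MVW = 59°  [linear pair at V on ME]
2. ∠MWV = 55°  [△MVW]
3. ∠VWZ = 125°  [linear pair at W on MZ]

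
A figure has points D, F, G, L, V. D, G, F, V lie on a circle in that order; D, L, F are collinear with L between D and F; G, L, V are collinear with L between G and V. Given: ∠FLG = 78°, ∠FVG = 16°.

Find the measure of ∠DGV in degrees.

∠DGV = 62°

1. ∠DLG = 102°  [linear pair at L on DF]
2. ∠FDG = 16°  [same arc GF]
3. ∠DGV = 62°  [△DLG]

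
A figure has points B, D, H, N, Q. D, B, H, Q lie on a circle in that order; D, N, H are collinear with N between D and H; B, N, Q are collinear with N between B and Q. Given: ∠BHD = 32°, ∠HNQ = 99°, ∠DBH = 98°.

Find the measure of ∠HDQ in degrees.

∠HDQ = 67°

1. ∠BQD = 32°  [same arc DB]
2. ∠DNQ = 81°  [linear pair at N on DH]
3. ∠HDQ = 67°  [△DNQ]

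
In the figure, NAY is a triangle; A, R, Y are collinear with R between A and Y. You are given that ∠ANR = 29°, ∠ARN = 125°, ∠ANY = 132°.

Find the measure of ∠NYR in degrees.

∠NYR = 22°

1. ∠NAR = 26°  [△NAR]
2. ∠NAY = 26°  [R on ray AY]
3. ∠AYN = 22°  [△NAY]
4. ∠NYR = 22°  [R on ray YA]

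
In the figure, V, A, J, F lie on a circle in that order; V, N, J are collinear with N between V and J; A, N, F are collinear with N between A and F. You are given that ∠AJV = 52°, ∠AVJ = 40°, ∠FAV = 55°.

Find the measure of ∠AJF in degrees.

1. ∠AFV = 52°  [same arc VA]
2. ∠AVF = 73°  [△VAF]
3. ∠AJF = 107°  [cyclic VAJF, opposite ∠V+∠J]

∠AJF = 107°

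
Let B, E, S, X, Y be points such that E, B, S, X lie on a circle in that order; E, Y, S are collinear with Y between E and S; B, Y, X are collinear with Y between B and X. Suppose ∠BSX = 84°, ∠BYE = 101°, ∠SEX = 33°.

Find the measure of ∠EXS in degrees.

∠EXS = 131°

1. ∠SYX = 101°  [vertical angles at Y]
2. ∠SBX = 33°  [same arc SX]
3. ∠BXS = 63°  [△BSX]
4. ∠ESX = 16°  [△SYX]
5. ∠EXS = 131°  [△ESX]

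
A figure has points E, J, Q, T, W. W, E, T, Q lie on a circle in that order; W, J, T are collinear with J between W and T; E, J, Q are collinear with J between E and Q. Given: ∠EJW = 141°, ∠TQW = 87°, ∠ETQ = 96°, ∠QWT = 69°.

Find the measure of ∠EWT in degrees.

∠EWT = 15°

1. ∠EJT = 39°  [linear pair at J on WT]
2. ∠TEW = 93°  [cyclic WETQ, opposite ∠E+∠Q]
3. ∠QET = 69°  [same arc TQ]
4. ∠ETW = 72°  [△EJT]
5. ∠EWT = 15°  [△WET]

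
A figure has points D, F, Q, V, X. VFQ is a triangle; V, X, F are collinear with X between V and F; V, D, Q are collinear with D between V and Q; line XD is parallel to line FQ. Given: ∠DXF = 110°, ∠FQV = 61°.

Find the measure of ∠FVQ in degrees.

∠FVQ = 49°

1. ∠DXV = 70°  [linear pair at X on VF]
2. ∠VDX = 61°  [XD∥FQ, corresponding at D]
3. ∠DVX = 49°  [△VXD]
4. ∠FVQ = 49°  [X on VF, D on VQ]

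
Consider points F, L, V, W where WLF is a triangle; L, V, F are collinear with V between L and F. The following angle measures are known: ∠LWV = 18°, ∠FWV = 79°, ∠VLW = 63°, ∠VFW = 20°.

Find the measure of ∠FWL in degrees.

∠FWL = 97°

1. ∠FLW = 63°  [V on ray LF]
2. ∠LFW = 20°  [V on ray FL]
3. ∠FWL = 97°  [△WLF]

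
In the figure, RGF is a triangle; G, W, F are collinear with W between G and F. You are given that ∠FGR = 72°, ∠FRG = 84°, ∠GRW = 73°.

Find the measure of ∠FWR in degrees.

∠FWR = 145°

1. ∠RGW = 72°  [W on ray GF]
2. ∠GWR = 35°  [△RGW]
3. ∠FWR = 145°  [linear pair at W on GF]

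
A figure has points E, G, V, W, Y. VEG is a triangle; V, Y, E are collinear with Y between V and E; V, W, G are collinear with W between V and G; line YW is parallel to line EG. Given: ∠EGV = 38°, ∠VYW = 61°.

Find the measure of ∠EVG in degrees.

1. ∠VWY = 38°  [YW∥EG, corresponding at W]
2. ∠WVY = 81°  [△VYW]
3. ∠EVG = 81°  [Y on VE, W on VG]

∠EVG = 81°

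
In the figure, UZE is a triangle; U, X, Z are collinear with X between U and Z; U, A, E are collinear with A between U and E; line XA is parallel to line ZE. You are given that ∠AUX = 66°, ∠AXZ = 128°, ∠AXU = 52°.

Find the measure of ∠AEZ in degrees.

∠AEZ = 62°

1. ∠UAX = 62°  [△UXA]
2. ∠EAX = 118°  [linear pair at A on UE]
3. ∠AEZ = 62°  [XA∥ZE, co-interior at E–A]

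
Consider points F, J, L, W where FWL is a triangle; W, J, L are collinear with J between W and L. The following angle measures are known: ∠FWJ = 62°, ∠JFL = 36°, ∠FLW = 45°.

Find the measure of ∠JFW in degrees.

∠JFW = 37°

1. ∠FLJ = 45°  [J on ray LW]
2. ∠FJL = 99°  [△FJL]
3. ∠FJW = 81°  [linear pair at J on WL]
4. ∠JFW = 37°  [△FWJ]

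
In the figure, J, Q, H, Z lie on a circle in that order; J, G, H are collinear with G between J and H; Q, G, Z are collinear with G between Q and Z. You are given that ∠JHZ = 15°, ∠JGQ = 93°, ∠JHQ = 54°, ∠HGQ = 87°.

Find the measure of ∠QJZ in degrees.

∠QJZ = 111°

1. ∠JQZ = 15°  [same arc JZ]
2. ∠JZQ = 54°  [same arc JQ]
3. ∠QJZ = 111°  [△JQZ]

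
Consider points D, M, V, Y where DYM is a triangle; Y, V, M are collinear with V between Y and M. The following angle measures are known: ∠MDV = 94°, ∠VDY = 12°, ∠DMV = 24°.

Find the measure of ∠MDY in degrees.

1. ∠DVM = 62°  [△DVM]
2. ∠DMY = 24°  [V on ray MY]
3. ∠DVY = 118°  [linear pair at V on YM]
4. ∠DYV = 50°  [△DYV]
5. ∠DYM = 50°  [V on ray YM]
6. ∠MDY = 106°  [△DYM]

∠MDY = 106°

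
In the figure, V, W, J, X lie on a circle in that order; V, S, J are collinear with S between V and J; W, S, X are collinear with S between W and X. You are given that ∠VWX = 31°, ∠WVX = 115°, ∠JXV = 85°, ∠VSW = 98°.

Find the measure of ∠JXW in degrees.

1. ∠VJX = 31°  [same arc VX]
2. ∠JSX = 98°  [vertical angles at S]
3. ∠JXW = 51°  [△JSX]

∠JXW = 51°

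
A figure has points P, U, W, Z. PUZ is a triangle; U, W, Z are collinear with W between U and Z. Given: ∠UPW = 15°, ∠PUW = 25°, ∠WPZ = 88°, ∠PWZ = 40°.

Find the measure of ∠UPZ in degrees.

∠UPZ = 103°

1. ∠PUZ = 25°  [W on ray UZ]
2. ∠PZW = 52°  [△PWZ]
3. ∠PZU = 52°  [W on ray ZU]
4. ∠UPZ = 103°  [△PUZ]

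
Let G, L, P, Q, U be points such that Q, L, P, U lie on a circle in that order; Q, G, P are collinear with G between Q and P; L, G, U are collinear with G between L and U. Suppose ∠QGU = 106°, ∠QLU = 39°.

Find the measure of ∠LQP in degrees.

1. ∠LGP = 106°  [vertical angles at G]
2. ∠LGQ = 74°  [linear pair at G on QP]
3. ∠LQP = 67°  [△QGL]

∠LQP = 67°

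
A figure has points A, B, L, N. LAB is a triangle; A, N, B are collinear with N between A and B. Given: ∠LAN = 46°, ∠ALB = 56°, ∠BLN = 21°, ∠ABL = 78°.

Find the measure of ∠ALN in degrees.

∠ALN = 35°

1. ∠LBN = 78°  [N on ray BA]
2. ∠BNL = 81°  [△LNB]
3. ∠ANL = 99°  [linear pair at N on AB]
4. ∠ALN = 35°  [△LAN]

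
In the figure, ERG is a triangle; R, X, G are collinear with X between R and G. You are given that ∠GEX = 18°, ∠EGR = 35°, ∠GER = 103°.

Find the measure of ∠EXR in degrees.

∠EXR = 53°

1. ∠EGX = 35°  [X on ray GR]
2. ∠EXG = 127°  [△EXG]
3. ∠EXR = 53°  [linear pair at X on RG]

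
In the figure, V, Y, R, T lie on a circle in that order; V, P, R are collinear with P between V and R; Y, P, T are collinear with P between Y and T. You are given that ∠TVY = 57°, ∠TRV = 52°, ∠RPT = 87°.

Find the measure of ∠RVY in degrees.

∠RVY = 41°

1. ∠TYV = 52°  [same arc VT]
2. ∠VPY = 87°  [vertical angles at P]
3. ∠RVY = 41°  [△VPY]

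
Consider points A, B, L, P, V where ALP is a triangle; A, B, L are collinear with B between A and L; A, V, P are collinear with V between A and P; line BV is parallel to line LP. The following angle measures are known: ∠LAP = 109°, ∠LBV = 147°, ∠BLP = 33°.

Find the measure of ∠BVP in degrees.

∠BVP = 142°

1. ∠BAV = 109°  [B on AL, V on AP]
2. ∠ABV = 33°  [linear pair at B on AL]
3. ∠AVB = 38°  [△ABV]
4. ∠BVP = 142°  [linear pair at V on AP]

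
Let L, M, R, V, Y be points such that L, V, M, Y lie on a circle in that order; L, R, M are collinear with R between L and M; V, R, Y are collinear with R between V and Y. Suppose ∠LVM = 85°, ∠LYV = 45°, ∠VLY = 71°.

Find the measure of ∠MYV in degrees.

∠MYV = 50°

1. ∠LMV = 45°  [same arc LV]
2. ∠MLV = 50°  [△LVM]
3. ∠MYV = 50°  [same arc VM]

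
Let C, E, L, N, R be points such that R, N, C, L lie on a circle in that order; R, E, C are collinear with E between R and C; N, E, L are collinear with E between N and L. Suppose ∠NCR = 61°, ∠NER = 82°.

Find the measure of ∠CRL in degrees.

∠CRL = 21°

1. ∠NLR = 61°  [same arc RN]
2. ∠CEL = 82°  [vertical angles at E]
3. ∠LER = 98°  [linear pair at E on RC]
4. ∠CRL = 21°  [△REL]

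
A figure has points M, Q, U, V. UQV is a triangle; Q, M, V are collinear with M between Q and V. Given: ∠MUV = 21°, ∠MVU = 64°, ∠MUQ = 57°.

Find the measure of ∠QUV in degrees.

1. ∠UMV = 95°  [△UMV]
2. ∠QVU = 64°  [M on ray VQ]
3. ∠QMU = 85°  [linear pair at M on QV]
4. ∠MQU = 38°  [△UQM]
5. ∠UQV = 38°  [M on ray QV]
6. ∠QUV = 78°  [△UQV]

∠QUV = 78°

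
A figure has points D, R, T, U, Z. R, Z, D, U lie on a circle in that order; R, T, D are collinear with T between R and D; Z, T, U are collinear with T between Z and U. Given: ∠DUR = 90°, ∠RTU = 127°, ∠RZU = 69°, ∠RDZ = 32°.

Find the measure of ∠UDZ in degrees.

1. ∠DTZ = 127°  [vertical angles at T]
2. ∠DTU = 53°  [linear pair at T on RD]
3. ∠RDU = 69°  [same arc RU]
4. ∠DZU = 21°  [△ZTD]
5. ∠DUZ = 58°  [△DTU]
6. ∠UDZ = 101°  [△ZDU]

∠UDZ = 101°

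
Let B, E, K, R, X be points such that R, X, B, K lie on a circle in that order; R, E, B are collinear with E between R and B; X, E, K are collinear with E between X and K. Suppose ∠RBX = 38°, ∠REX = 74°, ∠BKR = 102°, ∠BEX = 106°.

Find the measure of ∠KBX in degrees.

∠KBX = 80°

1. ∠BXK = 36°  [△XEB]
2. ∠BXR = 78°  [cyclic RXBK, opposite ∠X+∠K]
3. ∠BRX = 64°  [△RXB]
4. ∠BKX = 64°  [same arc XB]
5. ∠KBX = 80°  [△XBK]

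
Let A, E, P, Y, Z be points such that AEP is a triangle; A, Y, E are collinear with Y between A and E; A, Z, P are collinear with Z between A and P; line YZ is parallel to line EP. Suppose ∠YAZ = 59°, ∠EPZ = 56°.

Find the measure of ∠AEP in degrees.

∠AEP = 65°

1. ∠EAP = 59°  [Y on AE, Z on AP]
2. ∠APE = 56°  [Z on ray PA]
3. ∠AEP = 65°  [△AEP]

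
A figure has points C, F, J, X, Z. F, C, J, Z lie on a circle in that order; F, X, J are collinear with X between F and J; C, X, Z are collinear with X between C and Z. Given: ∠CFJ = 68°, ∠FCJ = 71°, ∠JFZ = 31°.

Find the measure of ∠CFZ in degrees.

∠CFZ = 99°

1. ∠CZJ = 68°  [same arc CJ]
2. ∠JCZ = 31°  [same arc JZ]
3. ∠CJZ = 81°  [△CJZ]
4. ∠CFZ = 99°  [cyclic FCJZ, opposite ∠F+∠J]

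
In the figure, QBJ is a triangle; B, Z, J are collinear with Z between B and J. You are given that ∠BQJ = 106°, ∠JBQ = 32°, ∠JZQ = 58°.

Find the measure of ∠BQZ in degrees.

1. ∠QBZ = 32°  [Z on ray BJ]
2. ∠BZQ = 122°  [linear pair at Z on BJ]
3. ∠BQZ = 26°  [△QBZ]

∠BQZ = 26°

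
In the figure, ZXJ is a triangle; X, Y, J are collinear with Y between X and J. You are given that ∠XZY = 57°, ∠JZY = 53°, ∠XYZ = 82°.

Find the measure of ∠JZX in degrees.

∠JZX = 110°

1. ∠YXZ = 41°  [△ZXY]
2. ∠JYZ = 98°  [linear pair at Y on XJ]
3. ∠JXZ = 41°  [Y on ray XJ]
4. ∠YJZ = 29°  [△ZYJ]
5. ∠XJZ = 29°  [Y on ray JX]
6. ∠JZX = 110°  [△ZXJ]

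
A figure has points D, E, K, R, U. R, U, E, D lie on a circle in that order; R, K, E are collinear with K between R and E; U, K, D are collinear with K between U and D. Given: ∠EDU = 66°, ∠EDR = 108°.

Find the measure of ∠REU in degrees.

1. ∠ERU = 66°  [same arc UE]
2. ∠EUR = 72°  [cyclic RUED, opposite ∠U+∠D]
3. ∠REU = 42°  [△RUE]

∠REU = 42°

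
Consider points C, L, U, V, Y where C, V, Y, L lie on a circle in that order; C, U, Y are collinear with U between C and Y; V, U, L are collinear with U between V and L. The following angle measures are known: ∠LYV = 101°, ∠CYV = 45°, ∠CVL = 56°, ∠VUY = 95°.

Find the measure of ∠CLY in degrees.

∠CLY = 84°

1. ∠CLV = 45°  [same arc CV]
2. ∠CYL = 56°  [same arc CL]
3. ∠CUL = 95°  [vertical angles at U]
4. ∠LCY = 40°  [△CUL]
5. ∠CLY = 84°  [△CYL]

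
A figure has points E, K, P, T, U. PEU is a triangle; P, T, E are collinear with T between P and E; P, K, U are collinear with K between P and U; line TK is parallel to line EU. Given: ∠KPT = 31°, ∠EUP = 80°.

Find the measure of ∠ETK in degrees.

∠ETK = 111°

1. ∠EPU = 31°  [T on PE, K on PU]
2. ∠PEU = 69°  [△PEU]
3. ∠KTP = 69°  [TK∥EU, corresponding at T]
4. ∠ETK = 111°  [linear pair at T on PE]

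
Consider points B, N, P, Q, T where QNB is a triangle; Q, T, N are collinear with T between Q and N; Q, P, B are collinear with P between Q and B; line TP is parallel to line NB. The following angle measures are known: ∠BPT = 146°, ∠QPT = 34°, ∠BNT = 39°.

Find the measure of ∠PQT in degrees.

1. ∠NBQ = 34°  [TP∥NB, corresponding at P]
2. ∠BNQ = 39°  [T on ray NQ]
3. ∠BQN = 107°  [△QNB]
4. ∠PQT = 107°  [T on QN, P on QB]

∠PQT = 107°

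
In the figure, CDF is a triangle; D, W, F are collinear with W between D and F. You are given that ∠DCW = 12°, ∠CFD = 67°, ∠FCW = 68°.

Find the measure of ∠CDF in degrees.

∠CDF = 33°

1. ∠CFW = 67°  [W on ray FD]
2. ∠CWF = 45°  [△CWF]
3. ∠CWD = 135°  [linear pair at W on DF]
4. ∠CDW = 33°  [△CDW]
5. ∠CDF = 33°  [W on ray DF]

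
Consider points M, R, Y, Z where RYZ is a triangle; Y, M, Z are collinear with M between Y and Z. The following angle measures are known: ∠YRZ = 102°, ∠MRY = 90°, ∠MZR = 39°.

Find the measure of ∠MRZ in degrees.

1. ∠RZY = 39°  [M on ray ZY]
2. ∠RYZ = 39°  [△RYZ]
3. ∠MYR = 39°  [M on ray YZ]
4. ∠RMY = 51°  [△RYM]
5. ∠RMZ = 129°  [linear pair at M on YZ]
6. ∠MRZ = 12°  [△RMZ]

∠MRZ = 12°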